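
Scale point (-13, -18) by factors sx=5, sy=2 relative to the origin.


Scaling: (x*sx, y*sy) = (-13*5, -18*2) = (-65, -36)

(-65, -36)


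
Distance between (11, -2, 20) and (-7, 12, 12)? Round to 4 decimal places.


d = sqrt((-7-11)^2 + (12--2)^2 + (12-20)^2) = 24.1661

24.1661


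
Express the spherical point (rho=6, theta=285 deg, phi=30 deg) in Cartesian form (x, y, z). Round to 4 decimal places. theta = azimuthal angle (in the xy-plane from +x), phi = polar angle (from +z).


x = 6 * sin(30) * cos(285) = 0.7765
y = 6 * sin(30) * sin(285) = -2.8978
z = 6 * cos(30) = 5.1962

(0.7765, -2.8978, 5.1962)


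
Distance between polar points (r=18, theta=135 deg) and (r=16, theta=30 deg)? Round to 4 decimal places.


d = sqrt(r1^2 + r2^2 - 2*r1*r2*cos(t2-t1))
d = sqrt(18^2 + 16^2 - 2*18*16*cos(30-135)) = 27.0015

27.0015


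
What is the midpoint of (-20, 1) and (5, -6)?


Midpoint = ((-20+5)/2, (1+-6)/2) = (-7.5, -2.5)

(-7.5, -2.5)


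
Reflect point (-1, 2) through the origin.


Reflection through origin: (x, y) -> (-x, -y)
(-1, 2) -> (1, -2)

(1, -2)


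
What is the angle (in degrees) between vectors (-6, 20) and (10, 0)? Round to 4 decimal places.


dot = -6*10 + 20*0 = -60
|u| = 20.8806, |v| = 10
cos(angle) = -0.2873
angle = 106.6992 degrees

106.6992 degrees


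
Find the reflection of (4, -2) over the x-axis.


Reflection across x-axis: (x, y) -> (x, -y)
(4, -2) -> (4, 2)

(4, 2)


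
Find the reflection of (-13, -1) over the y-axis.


Reflection across y-axis: (x, y) -> (-x, y)
(-13, -1) -> (13, -1)

(13, -1)


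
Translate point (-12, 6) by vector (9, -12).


Translation: (x+dx, y+dy) = (-12+9, 6+-12) = (-3, -6)

(-3, -6)


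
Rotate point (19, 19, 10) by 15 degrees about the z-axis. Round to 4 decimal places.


x' = 19*cos(15) - 19*sin(15) = 13.435
y' = 19*sin(15) + 19*cos(15) = 23.2702
z' = 10

(13.435, 23.2702, 10)


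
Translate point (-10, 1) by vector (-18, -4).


Translation: (x+dx, y+dy) = (-10+-18, 1+-4) = (-28, -3)

(-28, -3)


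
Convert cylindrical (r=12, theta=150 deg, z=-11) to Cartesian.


x = 12 * cos(150) = -10.3923
y = 12 * sin(150) = 6
z = -11

(-10.3923, 6, -11)


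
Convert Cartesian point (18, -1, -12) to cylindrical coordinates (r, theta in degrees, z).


r = sqrt(18^2 + (-1)^2) = 18.0278
theta = atan2(-1, 18) = 356.8202 deg
z = -12

r = 18.0278, theta = 356.8202 deg, z = -12


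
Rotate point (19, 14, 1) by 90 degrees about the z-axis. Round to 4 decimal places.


x' = 19*cos(90) - 14*sin(90) = -14
y' = 19*sin(90) + 14*cos(90) = 19
z' = 1

(-14, 19, 1)


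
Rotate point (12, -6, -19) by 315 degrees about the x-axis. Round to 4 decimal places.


x' = 12
y' = -6*cos(315) - -19*sin(315) = -17.6777
z' = -6*sin(315) + -19*cos(315) = -9.1924

(12, -17.6777, -9.1924)


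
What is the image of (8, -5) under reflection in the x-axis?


Reflection across x-axis: (x, y) -> (x, -y)
(8, -5) -> (8, 5)

(8, 5)


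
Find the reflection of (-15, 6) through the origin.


Reflection through origin: (x, y) -> (-x, -y)
(-15, 6) -> (15, -6)

(15, -6)


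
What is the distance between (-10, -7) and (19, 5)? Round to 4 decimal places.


d = sqrt((19--10)^2 + (5--7)^2) = 31.3847

31.3847


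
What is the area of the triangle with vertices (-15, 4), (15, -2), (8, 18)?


Area = |x1(y2-y3) + x2(y3-y1) + x3(y1-y2)| / 2
= |-15*(-2-18) + 15*(18-4) + 8*(4--2)| / 2
= 279

279


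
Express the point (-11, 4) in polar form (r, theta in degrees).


r = sqrt((-11)^2 + 4^2) = 11.7047
theta = atan2(4, -11) = 160.0169 degrees

r = 11.7047, theta = 160.0169 degrees


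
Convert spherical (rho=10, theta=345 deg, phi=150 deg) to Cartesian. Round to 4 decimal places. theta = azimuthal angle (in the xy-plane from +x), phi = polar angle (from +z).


x = 10 * sin(150) * cos(345) = 4.8296
y = 10 * sin(150) * sin(345) = -1.2941
z = 10 * cos(150) = -8.6603

(4.8296, -1.2941, -8.6603)


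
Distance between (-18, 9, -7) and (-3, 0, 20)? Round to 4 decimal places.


d = sqrt((-3--18)^2 + (0-9)^2 + (20--7)^2) = 32.1714

32.1714


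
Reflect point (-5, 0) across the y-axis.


Reflection across y-axis: (x, y) -> (-x, y)
(-5, 0) -> (5, 0)

(5, 0)


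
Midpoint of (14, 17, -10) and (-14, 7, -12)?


Midpoint = ((14+-14)/2, (17+7)/2, (-10+-12)/2) = (0, 12, -11)

(0, 12, -11)


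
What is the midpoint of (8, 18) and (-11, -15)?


Midpoint = ((8+-11)/2, (18+-15)/2) = (-1.5, 1.5)

(-1.5, 1.5)


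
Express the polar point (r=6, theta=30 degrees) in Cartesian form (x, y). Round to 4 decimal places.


x = 6 * cos(30) = 5.1962
y = 6 * sin(30) = 3

(5.1962, 3)


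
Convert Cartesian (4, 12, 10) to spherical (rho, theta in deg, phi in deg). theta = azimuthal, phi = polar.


rho = sqrt(4^2 + 12^2 + 10^2) = 16.1245
theta = atan2(12, 4) = 71.5651 deg
phi = acos(10/16.1245) = 51.6712 deg

rho = 16.1245, theta = 71.5651 deg, phi = 51.6712 deg


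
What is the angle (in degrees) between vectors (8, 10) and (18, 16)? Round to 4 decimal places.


dot = 8*18 + 10*16 = 304
|u| = 12.8062, |v| = 24.0832
cos(angle) = 0.9857
angle = 9.7067 degrees

9.7067 degrees


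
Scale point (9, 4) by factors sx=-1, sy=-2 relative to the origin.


Scaling: (x*sx, y*sy) = (9*-1, 4*-2) = (-9, -8)

(-9, -8)


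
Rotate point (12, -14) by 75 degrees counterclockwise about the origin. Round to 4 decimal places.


x' = 12*cos(75) - -14*sin(75) = 16.6288
y' = 12*sin(75) + -14*cos(75) = 7.9676

(16.6288, 7.9676)


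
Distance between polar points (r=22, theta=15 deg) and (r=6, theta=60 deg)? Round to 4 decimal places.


d = sqrt(r1^2 + r2^2 - 2*r1*r2*cos(t2-t1))
d = sqrt(22^2 + 6^2 - 2*22*6*cos(60-15)) = 18.2572

18.2572


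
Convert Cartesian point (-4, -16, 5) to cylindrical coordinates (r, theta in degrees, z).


r = sqrt((-4)^2 + (-16)^2) = 16.4924
theta = atan2(-16, -4) = 255.9638 deg
z = 5

r = 16.4924, theta = 255.9638 deg, z = 5


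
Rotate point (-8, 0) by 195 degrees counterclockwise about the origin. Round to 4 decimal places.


x' = -8*cos(195) - 0*sin(195) = 7.7274
y' = -8*sin(195) + 0*cos(195) = 2.0706

(7.7274, 2.0706)


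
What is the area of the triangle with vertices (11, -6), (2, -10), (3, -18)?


Area = |x1(y2-y3) + x2(y3-y1) + x3(y1-y2)| / 2
= |11*(-10--18) + 2*(-18--6) + 3*(-6--10)| / 2
= 38

38


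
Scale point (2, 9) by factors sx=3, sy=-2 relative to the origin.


Scaling: (x*sx, y*sy) = (2*3, 9*-2) = (6, -18)

(6, -18)


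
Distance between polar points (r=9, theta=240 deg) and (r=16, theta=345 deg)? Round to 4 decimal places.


d = sqrt(r1^2 + r2^2 - 2*r1*r2*cos(t2-t1))
d = sqrt(9^2 + 16^2 - 2*9*16*cos(345-240)) = 20.2864

20.2864


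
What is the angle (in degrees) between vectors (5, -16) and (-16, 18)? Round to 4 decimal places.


dot = 5*-16 + -16*18 = -368
|u| = 16.7631, |v| = 24.0832
cos(angle) = -0.9116
angle = 155.7205 degrees

155.7205 degrees


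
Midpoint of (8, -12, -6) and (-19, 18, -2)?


Midpoint = ((8+-19)/2, (-12+18)/2, (-6+-2)/2) = (-5.5, 3, -4)

(-5.5, 3, -4)


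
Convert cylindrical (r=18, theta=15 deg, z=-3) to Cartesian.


x = 18 * cos(15) = 17.3867
y = 18 * sin(15) = 4.6587
z = -3

(17.3867, 4.6587, -3)


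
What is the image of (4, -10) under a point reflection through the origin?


Reflection through origin: (x, y) -> (-x, -y)
(4, -10) -> (-4, 10)

(-4, 10)


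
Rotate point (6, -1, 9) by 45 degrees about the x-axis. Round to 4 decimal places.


x' = 6
y' = -1*cos(45) - 9*sin(45) = -7.0711
z' = -1*sin(45) + 9*cos(45) = 5.6569

(6, -7.0711, 5.6569)


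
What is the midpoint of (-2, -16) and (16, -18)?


Midpoint = ((-2+16)/2, (-16+-18)/2) = (7, -17)

(7, -17)


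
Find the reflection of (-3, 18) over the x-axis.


Reflection across x-axis: (x, y) -> (x, -y)
(-3, 18) -> (-3, -18)

(-3, -18)


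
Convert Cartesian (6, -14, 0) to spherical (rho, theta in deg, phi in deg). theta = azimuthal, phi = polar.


rho = sqrt(6^2 + (-14)^2 + 0^2) = 15.2315
theta = atan2(-14, 6) = 293.1986 deg
phi = acos(0/15.2315) = 90 deg

rho = 15.2315, theta = 293.1986 deg, phi = 90 deg


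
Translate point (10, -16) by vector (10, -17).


Translation: (x+dx, y+dy) = (10+10, -16+-17) = (20, -33)

(20, -33)


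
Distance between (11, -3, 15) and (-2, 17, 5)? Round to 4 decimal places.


d = sqrt((-2-11)^2 + (17--3)^2 + (5-15)^2) = 25.865

25.865


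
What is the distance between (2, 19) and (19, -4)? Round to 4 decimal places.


d = sqrt((19-2)^2 + (-4-19)^2) = 28.6007

28.6007


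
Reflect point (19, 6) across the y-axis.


Reflection across y-axis: (x, y) -> (-x, y)
(19, 6) -> (-19, 6)

(-19, 6)


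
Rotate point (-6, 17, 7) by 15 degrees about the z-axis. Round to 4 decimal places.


x' = -6*cos(15) - 17*sin(15) = -10.1955
y' = -6*sin(15) + 17*cos(15) = 14.8678
z' = 7

(-10.1955, 14.8678, 7)


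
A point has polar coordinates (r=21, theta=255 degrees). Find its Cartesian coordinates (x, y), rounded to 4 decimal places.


x = 21 * cos(255) = -5.4352
y = 21 * sin(255) = -20.2844

(-5.4352, -20.2844)


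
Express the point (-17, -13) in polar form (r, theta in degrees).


r = sqrt((-17)^2 + (-13)^2) = 21.4009
theta = atan2(-13, -17) = 217.4054 degrees

r = 21.4009, theta = 217.4054 degrees


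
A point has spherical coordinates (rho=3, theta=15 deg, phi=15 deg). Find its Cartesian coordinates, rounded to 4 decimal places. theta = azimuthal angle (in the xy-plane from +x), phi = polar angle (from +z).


x = 3 * sin(15) * cos(15) = 0.75
y = 3 * sin(15) * sin(15) = 0.201
z = 3 * cos(15) = 2.8978

(0.75, 0.201, 2.8978)


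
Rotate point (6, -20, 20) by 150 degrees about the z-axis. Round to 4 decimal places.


x' = 6*cos(150) - -20*sin(150) = 4.8038
y' = 6*sin(150) + -20*cos(150) = 20.3205
z' = 20

(4.8038, 20.3205, 20)


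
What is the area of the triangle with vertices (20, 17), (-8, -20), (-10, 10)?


Area = |x1(y2-y3) + x2(y3-y1) + x3(y1-y2)| / 2
= |20*(-20-10) + -8*(10-17) + -10*(17--20)| / 2
= 457

457


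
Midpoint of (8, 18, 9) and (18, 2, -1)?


Midpoint = ((8+18)/2, (18+2)/2, (9+-1)/2) = (13, 10, 4)

(13, 10, 4)


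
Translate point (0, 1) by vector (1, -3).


Translation: (x+dx, y+dy) = (0+1, 1+-3) = (1, -2)

(1, -2)


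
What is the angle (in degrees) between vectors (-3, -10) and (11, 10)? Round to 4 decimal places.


dot = -3*11 + -10*10 = -133
|u| = 10.4403, |v| = 14.8661
cos(angle) = -0.8569
angle = 148.9729 degrees

148.9729 degrees


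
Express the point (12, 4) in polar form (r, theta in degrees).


r = sqrt(12^2 + 4^2) = 12.6491
theta = atan2(4, 12) = 18.4349 degrees

r = 12.6491, theta = 18.4349 degrees


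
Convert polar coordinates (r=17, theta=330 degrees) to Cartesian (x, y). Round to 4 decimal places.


x = 17 * cos(330) = 14.7224
y = 17 * sin(330) = -8.5

(14.7224, -8.5)


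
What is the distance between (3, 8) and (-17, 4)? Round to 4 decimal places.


d = sqrt((-17-3)^2 + (4-8)^2) = 20.3961

20.3961


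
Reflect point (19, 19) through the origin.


Reflection through origin: (x, y) -> (-x, -y)
(19, 19) -> (-19, -19)

(-19, -19)


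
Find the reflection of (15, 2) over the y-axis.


Reflection across y-axis: (x, y) -> (-x, y)
(15, 2) -> (-15, 2)

(-15, 2)


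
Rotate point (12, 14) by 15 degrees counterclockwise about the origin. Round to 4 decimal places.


x' = 12*cos(15) - 14*sin(15) = 7.9676
y' = 12*sin(15) + 14*cos(15) = 16.6288

(7.9676, 16.6288)


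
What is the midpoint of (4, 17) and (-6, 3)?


Midpoint = ((4+-6)/2, (17+3)/2) = (-1, 10)

(-1, 10)


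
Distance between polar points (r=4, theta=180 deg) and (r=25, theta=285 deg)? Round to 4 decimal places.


d = sqrt(r1^2 + r2^2 - 2*r1*r2*cos(t2-t1))
d = sqrt(4^2 + 25^2 - 2*4*25*cos(285-180)) = 26.3204

26.3204


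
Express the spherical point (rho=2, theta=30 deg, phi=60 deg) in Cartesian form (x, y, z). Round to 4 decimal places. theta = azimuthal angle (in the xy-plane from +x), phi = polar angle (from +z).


x = 2 * sin(60) * cos(30) = 1.5
y = 2 * sin(60) * sin(30) = 0.866
z = 2 * cos(60) = 1

(1.5, 0.866, 1)


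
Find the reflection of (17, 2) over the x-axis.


Reflection across x-axis: (x, y) -> (x, -y)
(17, 2) -> (17, -2)

(17, -2)


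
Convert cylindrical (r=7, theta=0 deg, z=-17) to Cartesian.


x = 7 * cos(0) = 7
y = 7 * sin(0) = 0
z = -17

(7, 0, -17)


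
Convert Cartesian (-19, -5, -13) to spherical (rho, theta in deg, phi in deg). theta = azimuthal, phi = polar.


rho = sqrt((-19)^2 + (-5)^2 + (-13)^2) = 23.5584
theta = atan2(-5, -19) = 194.7436 deg
phi = acos(-13/23.5584) = 123.4919 deg

rho = 23.5584, theta = 194.7436 deg, phi = 123.4919 deg


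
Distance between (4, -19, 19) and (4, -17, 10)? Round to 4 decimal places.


d = sqrt((4-4)^2 + (-17--19)^2 + (10-19)^2) = 9.2195

9.2195


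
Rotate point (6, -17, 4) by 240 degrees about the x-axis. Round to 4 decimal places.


x' = 6
y' = -17*cos(240) - 4*sin(240) = 11.9641
z' = -17*sin(240) + 4*cos(240) = 12.7224

(6, 11.9641, 12.7224)


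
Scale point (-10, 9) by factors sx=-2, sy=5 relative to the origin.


Scaling: (x*sx, y*sy) = (-10*-2, 9*5) = (20, 45)

(20, 45)


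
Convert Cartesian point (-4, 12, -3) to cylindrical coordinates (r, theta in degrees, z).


r = sqrt((-4)^2 + 12^2) = 12.6491
theta = atan2(12, -4) = 108.4349 deg
z = -3

r = 12.6491, theta = 108.4349 deg, z = -3


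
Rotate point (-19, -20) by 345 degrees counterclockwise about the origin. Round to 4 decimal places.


x' = -19*cos(345) - -20*sin(345) = -23.529
y' = -19*sin(345) + -20*cos(345) = -14.401

(-23.529, -14.401)


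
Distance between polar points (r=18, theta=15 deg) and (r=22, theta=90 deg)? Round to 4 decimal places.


d = sqrt(r1^2 + r2^2 - 2*r1*r2*cos(t2-t1))
d = sqrt(18^2 + 22^2 - 2*18*22*cos(90-15)) = 24.5564

24.5564


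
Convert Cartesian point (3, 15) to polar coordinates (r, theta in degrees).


r = sqrt(3^2 + 15^2) = 15.2971
theta = atan2(15, 3) = 78.6901 degrees

r = 15.2971, theta = 78.6901 degrees


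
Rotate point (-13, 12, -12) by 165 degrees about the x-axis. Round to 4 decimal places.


x' = -13
y' = 12*cos(165) - -12*sin(165) = -8.4853
z' = 12*sin(165) + -12*cos(165) = 14.6969

(-13, -8.4853, 14.6969)


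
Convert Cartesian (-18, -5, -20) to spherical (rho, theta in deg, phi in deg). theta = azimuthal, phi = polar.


rho = sqrt((-18)^2 + (-5)^2 + (-20)^2) = 27.3679
theta = atan2(-5, -18) = 195.5241 deg
phi = acos(-20/27.3679) = 136.9522 deg

rho = 27.3679, theta = 195.5241 deg, phi = 136.9522 deg


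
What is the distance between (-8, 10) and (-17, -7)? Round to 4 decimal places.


d = sqrt((-17--8)^2 + (-7-10)^2) = 19.2354

19.2354


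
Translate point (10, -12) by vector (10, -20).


Translation: (x+dx, y+dy) = (10+10, -12+-20) = (20, -32)

(20, -32)


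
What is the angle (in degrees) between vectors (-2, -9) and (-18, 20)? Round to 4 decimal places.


dot = -2*-18 + -9*20 = -144
|u| = 9.2195, |v| = 26.9072
cos(angle) = -0.5805
angle = 125.484 degrees

125.484 degrees


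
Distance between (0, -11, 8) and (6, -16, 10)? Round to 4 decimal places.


d = sqrt((6-0)^2 + (-16--11)^2 + (10-8)^2) = 8.0623

8.0623


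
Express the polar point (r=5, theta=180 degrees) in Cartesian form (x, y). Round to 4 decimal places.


x = 5 * cos(180) = -5
y = 5 * sin(180) = 0

(-5, 0)


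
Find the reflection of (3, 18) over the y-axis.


Reflection across y-axis: (x, y) -> (-x, y)
(3, 18) -> (-3, 18)

(-3, 18)


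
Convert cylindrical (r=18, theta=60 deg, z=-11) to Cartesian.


x = 18 * cos(60) = 9
y = 18 * sin(60) = 15.5885
z = -11

(9, 15.5885, -11)


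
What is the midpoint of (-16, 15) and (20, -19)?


Midpoint = ((-16+20)/2, (15+-19)/2) = (2, -2)

(2, -2)


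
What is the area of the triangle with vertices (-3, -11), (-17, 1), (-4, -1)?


Area = |x1(y2-y3) + x2(y3-y1) + x3(y1-y2)| / 2
= |-3*(1--1) + -17*(-1--11) + -4*(-11-1)| / 2
= 64

64


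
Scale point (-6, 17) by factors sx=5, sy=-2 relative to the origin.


Scaling: (x*sx, y*sy) = (-6*5, 17*-2) = (-30, -34)

(-30, -34)


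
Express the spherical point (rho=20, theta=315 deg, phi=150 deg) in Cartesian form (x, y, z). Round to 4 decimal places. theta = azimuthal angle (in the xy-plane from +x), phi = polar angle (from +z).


x = 20 * sin(150) * cos(315) = 7.0711
y = 20 * sin(150) * sin(315) = -7.0711
z = 20 * cos(150) = -17.3205

(7.0711, -7.0711, -17.3205)


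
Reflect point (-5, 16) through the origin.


Reflection through origin: (x, y) -> (-x, -y)
(-5, 16) -> (5, -16)

(5, -16)


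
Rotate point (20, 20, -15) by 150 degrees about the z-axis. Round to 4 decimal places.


x' = 20*cos(150) - 20*sin(150) = -27.3205
y' = 20*sin(150) + 20*cos(150) = -7.3205
z' = -15

(-27.3205, -7.3205, -15)


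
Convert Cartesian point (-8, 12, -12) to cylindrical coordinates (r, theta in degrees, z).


r = sqrt((-8)^2 + 12^2) = 14.4222
theta = atan2(12, -8) = 123.6901 deg
z = -12

r = 14.4222, theta = 123.6901 deg, z = -12


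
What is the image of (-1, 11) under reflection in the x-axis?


Reflection across x-axis: (x, y) -> (x, -y)
(-1, 11) -> (-1, -11)

(-1, -11)


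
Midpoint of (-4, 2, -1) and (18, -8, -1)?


Midpoint = ((-4+18)/2, (2+-8)/2, (-1+-1)/2) = (7, -3, -1)

(7, -3, -1)


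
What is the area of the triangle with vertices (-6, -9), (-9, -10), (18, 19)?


Area = |x1(y2-y3) + x2(y3-y1) + x3(y1-y2)| / 2
= |-6*(-10-19) + -9*(19--9) + 18*(-9--10)| / 2
= 30

30


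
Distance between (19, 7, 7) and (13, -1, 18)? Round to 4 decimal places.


d = sqrt((13-19)^2 + (-1-7)^2 + (18-7)^2) = 14.8661

14.8661


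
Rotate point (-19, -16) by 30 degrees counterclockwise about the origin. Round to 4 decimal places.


x' = -19*cos(30) - -16*sin(30) = -8.4545
y' = -19*sin(30) + -16*cos(30) = -23.3564

(-8.4545, -23.3564)


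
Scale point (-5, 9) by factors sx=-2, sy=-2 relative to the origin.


Scaling: (x*sx, y*sy) = (-5*-2, 9*-2) = (10, -18)

(10, -18)


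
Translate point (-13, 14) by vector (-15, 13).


Translation: (x+dx, y+dy) = (-13+-15, 14+13) = (-28, 27)

(-28, 27)


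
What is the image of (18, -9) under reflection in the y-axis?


Reflection across y-axis: (x, y) -> (-x, y)
(18, -9) -> (-18, -9)

(-18, -9)


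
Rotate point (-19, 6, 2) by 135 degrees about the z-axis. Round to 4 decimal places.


x' = -19*cos(135) - 6*sin(135) = 9.1924
y' = -19*sin(135) + 6*cos(135) = -17.6777
z' = 2

(9.1924, -17.6777, 2)


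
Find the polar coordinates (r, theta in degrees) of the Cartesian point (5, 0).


r = sqrt(5^2 + 0^2) = 5
theta = atan2(0, 5) = 0 degrees

r = 5, theta = 0 degrees


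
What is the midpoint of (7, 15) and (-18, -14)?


Midpoint = ((7+-18)/2, (15+-14)/2) = (-5.5, 0.5)

(-5.5, 0.5)


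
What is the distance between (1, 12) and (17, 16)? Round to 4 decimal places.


d = sqrt((17-1)^2 + (16-12)^2) = 16.4924

16.4924


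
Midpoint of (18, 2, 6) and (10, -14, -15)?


Midpoint = ((18+10)/2, (2+-14)/2, (6+-15)/2) = (14, -6, -4.5)

(14, -6, -4.5)


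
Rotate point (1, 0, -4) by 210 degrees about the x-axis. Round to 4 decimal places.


x' = 1
y' = 0*cos(210) - -4*sin(210) = -2
z' = 0*sin(210) + -4*cos(210) = 3.4641

(1, -2, 3.4641)


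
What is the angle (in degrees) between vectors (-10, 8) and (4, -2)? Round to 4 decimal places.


dot = -10*4 + 8*-2 = -56
|u| = 12.8062, |v| = 4.4721
cos(angle) = -0.9778
angle = 167.9052 degrees

167.9052 degrees


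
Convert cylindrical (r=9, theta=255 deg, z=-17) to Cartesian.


x = 9 * cos(255) = -2.3294
y = 9 * sin(255) = -8.6933
z = -17

(-2.3294, -8.6933, -17)


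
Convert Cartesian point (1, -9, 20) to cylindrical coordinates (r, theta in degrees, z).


r = sqrt(1^2 + (-9)^2) = 9.0554
theta = atan2(-9, 1) = 276.3402 deg
z = 20

r = 9.0554, theta = 276.3402 deg, z = 20


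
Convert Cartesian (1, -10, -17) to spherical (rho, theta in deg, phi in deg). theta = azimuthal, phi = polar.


rho = sqrt(1^2 + (-10)^2 + (-17)^2) = 19.7484
theta = atan2(-10, 1) = 275.7106 deg
phi = acos(-17/19.7484) = 149.4097 deg

rho = 19.7484, theta = 275.7106 deg, phi = 149.4097 deg


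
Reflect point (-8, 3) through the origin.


Reflection through origin: (x, y) -> (-x, -y)
(-8, 3) -> (8, -3)

(8, -3)


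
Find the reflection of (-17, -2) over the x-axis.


Reflection across x-axis: (x, y) -> (x, -y)
(-17, -2) -> (-17, 2)

(-17, 2)


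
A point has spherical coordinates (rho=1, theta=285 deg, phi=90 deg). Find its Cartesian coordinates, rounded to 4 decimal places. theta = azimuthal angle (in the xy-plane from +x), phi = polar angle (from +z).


x = 1 * sin(90) * cos(285) = 0.2588
y = 1 * sin(90) * sin(285) = -0.9659
z = 1 * cos(90) = 0

(0.2588, -0.9659, 0)


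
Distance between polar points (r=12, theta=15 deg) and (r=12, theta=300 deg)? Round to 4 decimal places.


d = sqrt(r1^2 + r2^2 - 2*r1*r2*cos(t2-t1))
d = sqrt(12^2 + 12^2 - 2*12*12*cos(300-15)) = 14.6103

14.6103


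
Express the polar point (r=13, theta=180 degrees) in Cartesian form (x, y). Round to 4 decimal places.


x = 13 * cos(180) = -13
y = 13 * sin(180) = 0

(-13, 0)


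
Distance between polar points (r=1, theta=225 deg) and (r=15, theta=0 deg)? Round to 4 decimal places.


d = sqrt(r1^2 + r2^2 - 2*r1*r2*cos(t2-t1))
d = sqrt(1^2 + 15^2 - 2*1*15*cos(0-225)) = 15.723

15.723


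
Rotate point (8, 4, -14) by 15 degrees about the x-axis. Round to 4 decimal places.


x' = 8
y' = 4*cos(15) - -14*sin(15) = 7.4872
z' = 4*sin(15) + -14*cos(15) = -12.4877

(8, 7.4872, -12.4877)


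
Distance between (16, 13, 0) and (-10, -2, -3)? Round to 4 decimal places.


d = sqrt((-10-16)^2 + (-2-13)^2 + (-3-0)^2) = 30.1662

30.1662


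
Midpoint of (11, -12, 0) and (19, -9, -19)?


Midpoint = ((11+19)/2, (-12+-9)/2, (0+-19)/2) = (15, -10.5, -9.5)

(15, -10.5, -9.5)


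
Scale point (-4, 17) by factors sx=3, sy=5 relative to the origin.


Scaling: (x*sx, y*sy) = (-4*3, 17*5) = (-12, 85)

(-12, 85)


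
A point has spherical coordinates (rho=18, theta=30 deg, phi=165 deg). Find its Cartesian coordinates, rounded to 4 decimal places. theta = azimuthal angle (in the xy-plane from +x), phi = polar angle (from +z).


x = 18 * sin(165) * cos(30) = 4.0346
y = 18 * sin(165) * sin(30) = 2.3294
z = 18 * cos(165) = -17.3867

(4.0346, 2.3294, -17.3867)


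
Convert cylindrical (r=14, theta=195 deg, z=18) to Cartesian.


x = 14 * cos(195) = -13.523
y = 14 * sin(195) = -3.6235
z = 18

(-13.523, -3.6235, 18)


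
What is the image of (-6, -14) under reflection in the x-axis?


Reflection across x-axis: (x, y) -> (x, -y)
(-6, -14) -> (-6, 14)

(-6, 14)


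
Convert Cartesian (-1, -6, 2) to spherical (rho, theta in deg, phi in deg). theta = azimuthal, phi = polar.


rho = sqrt((-1)^2 + (-6)^2 + 2^2) = 6.4031
theta = atan2(-6, -1) = 260.5377 deg
phi = acos(2/6.4031) = 71.7992 deg

rho = 6.4031, theta = 260.5377 deg, phi = 71.7992 deg


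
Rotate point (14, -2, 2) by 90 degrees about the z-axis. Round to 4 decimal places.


x' = 14*cos(90) - -2*sin(90) = 2
y' = 14*sin(90) + -2*cos(90) = 14
z' = 2

(2, 14, 2)


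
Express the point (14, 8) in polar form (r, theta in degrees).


r = sqrt(14^2 + 8^2) = 16.1245
theta = atan2(8, 14) = 29.7449 degrees

r = 16.1245, theta = 29.7449 degrees


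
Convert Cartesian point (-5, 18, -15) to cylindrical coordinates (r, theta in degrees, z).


r = sqrt((-5)^2 + 18^2) = 18.6815
theta = atan2(18, -5) = 105.5241 deg
z = -15

r = 18.6815, theta = 105.5241 deg, z = -15


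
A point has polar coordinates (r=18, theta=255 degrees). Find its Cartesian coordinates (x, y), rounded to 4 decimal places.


x = 18 * cos(255) = -4.6587
y = 18 * sin(255) = -17.3867

(-4.6587, -17.3867)


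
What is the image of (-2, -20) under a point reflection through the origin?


Reflection through origin: (x, y) -> (-x, -y)
(-2, -20) -> (2, 20)

(2, 20)


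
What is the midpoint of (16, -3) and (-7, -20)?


Midpoint = ((16+-7)/2, (-3+-20)/2) = (4.5, -11.5)

(4.5, -11.5)


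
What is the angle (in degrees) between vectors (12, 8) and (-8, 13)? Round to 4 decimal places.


dot = 12*-8 + 8*13 = 8
|u| = 14.4222, |v| = 15.2643
cos(angle) = 0.0363
angle = 87.9174 degrees

87.9174 degrees


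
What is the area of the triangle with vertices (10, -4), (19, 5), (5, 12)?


Area = |x1(y2-y3) + x2(y3-y1) + x3(y1-y2)| / 2
= |10*(5-12) + 19*(12--4) + 5*(-4-5)| / 2
= 94.5

94.5


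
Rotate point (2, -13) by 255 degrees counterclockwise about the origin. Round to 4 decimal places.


x' = 2*cos(255) - -13*sin(255) = -13.0747
y' = 2*sin(255) + -13*cos(255) = 1.4328

(-13.0747, 1.4328)


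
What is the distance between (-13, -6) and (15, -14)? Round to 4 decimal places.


d = sqrt((15--13)^2 + (-14--6)^2) = 29.1204

29.1204


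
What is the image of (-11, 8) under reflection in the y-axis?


Reflection across y-axis: (x, y) -> (-x, y)
(-11, 8) -> (11, 8)

(11, 8)


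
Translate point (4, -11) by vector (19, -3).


Translation: (x+dx, y+dy) = (4+19, -11+-3) = (23, -14)

(23, -14)


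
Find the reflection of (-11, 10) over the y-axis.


Reflection across y-axis: (x, y) -> (-x, y)
(-11, 10) -> (11, 10)

(11, 10)


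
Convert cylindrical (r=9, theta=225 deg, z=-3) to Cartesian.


x = 9 * cos(225) = -6.364
y = 9 * sin(225) = -6.364
z = -3

(-6.364, -6.364, -3)


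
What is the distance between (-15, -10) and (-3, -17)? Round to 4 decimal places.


d = sqrt((-3--15)^2 + (-17--10)^2) = 13.8924

13.8924


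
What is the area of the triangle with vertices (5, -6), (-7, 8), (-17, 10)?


Area = |x1(y2-y3) + x2(y3-y1) + x3(y1-y2)| / 2
= |5*(8-10) + -7*(10--6) + -17*(-6-8)| / 2
= 58

58


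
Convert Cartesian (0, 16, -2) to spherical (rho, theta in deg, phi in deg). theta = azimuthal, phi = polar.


rho = sqrt(0^2 + 16^2 + (-2)^2) = 16.1245
theta = atan2(16, 0) = 90 deg
phi = acos(-2/16.1245) = 97.125 deg

rho = 16.1245, theta = 90 deg, phi = 97.125 deg


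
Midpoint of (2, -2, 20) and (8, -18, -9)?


Midpoint = ((2+8)/2, (-2+-18)/2, (20+-9)/2) = (5, -10, 5.5)

(5, -10, 5.5)


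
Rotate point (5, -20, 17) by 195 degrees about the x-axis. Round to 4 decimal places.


x' = 5
y' = -20*cos(195) - 17*sin(195) = 23.7184
z' = -20*sin(195) + 17*cos(195) = -11.2444

(5, 23.7184, -11.2444)


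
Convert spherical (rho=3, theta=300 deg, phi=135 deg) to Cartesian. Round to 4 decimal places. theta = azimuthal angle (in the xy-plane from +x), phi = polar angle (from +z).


x = 3 * sin(135) * cos(300) = 1.0607
y = 3 * sin(135) * sin(300) = -1.8371
z = 3 * cos(135) = -2.1213

(1.0607, -1.8371, -2.1213)


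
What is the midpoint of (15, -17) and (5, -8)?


Midpoint = ((15+5)/2, (-17+-8)/2) = (10, -12.5)

(10, -12.5)


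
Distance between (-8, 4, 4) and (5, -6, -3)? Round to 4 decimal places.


d = sqrt((5--8)^2 + (-6-4)^2 + (-3-4)^2) = 17.8326

17.8326


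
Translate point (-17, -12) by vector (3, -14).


Translation: (x+dx, y+dy) = (-17+3, -12+-14) = (-14, -26)

(-14, -26)


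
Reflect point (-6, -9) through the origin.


Reflection through origin: (x, y) -> (-x, -y)
(-6, -9) -> (6, 9)

(6, 9)


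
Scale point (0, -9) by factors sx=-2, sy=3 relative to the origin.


Scaling: (x*sx, y*sy) = (0*-2, -9*3) = (0, -27)

(0, -27)


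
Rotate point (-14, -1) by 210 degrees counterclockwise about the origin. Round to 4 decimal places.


x' = -14*cos(210) - -1*sin(210) = 11.6244
y' = -14*sin(210) + -1*cos(210) = 7.866

(11.6244, 7.866)


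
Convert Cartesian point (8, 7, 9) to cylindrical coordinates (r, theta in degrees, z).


r = sqrt(8^2 + 7^2) = 10.6301
theta = atan2(7, 8) = 41.1859 deg
z = 9

r = 10.6301, theta = 41.1859 deg, z = 9


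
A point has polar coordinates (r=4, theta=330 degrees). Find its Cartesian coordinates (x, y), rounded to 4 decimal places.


x = 4 * cos(330) = 3.4641
y = 4 * sin(330) = -2

(3.4641, -2)


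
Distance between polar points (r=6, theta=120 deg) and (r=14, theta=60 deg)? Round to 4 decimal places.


d = sqrt(r1^2 + r2^2 - 2*r1*r2*cos(t2-t1))
d = sqrt(6^2 + 14^2 - 2*6*14*cos(60-120)) = 12.1655

12.1655


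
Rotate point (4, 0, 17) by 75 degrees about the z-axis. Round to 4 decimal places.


x' = 4*cos(75) - 0*sin(75) = 1.0353
y' = 4*sin(75) + 0*cos(75) = 3.8637
z' = 17

(1.0353, 3.8637, 17)


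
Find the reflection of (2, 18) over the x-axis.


Reflection across x-axis: (x, y) -> (x, -y)
(2, 18) -> (2, -18)

(2, -18)


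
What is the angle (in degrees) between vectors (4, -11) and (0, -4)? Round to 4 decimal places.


dot = 4*0 + -11*-4 = 44
|u| = 11.7047, |v| = 4
cos(angle) = 0.9398
angle = 19.9831 degrees

19.9831 degrees


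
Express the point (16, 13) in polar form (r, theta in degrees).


r = sqrt(16^2 + 13^2) = 20.6155
theta = atan2(13, 16) = 39.0939 degrees

r = 20.6155, theta = 39.0939 degrees


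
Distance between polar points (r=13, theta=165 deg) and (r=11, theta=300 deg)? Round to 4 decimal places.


d = sqrt(r1^2 + r2^2 - 2*r1*r2*cos(t2-t1))
d = sqrt(13^2 + 11^2 - 2*13*11*cos(300-165)) = 22.1863

22.1863


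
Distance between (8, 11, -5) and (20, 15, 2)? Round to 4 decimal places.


d = sqrt((20-8)^2 + (15-11)^2 + (2--5)^2) = 14.4568

14.4568


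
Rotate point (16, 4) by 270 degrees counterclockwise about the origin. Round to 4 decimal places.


x' = 16*cos(270) - 4*sin(270) = 4
y' = 16*sin(270) + 4*cos(270) = -16

(4, -16)


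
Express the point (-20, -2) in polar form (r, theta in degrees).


r = sqrt((-20)^2 + (-2)^2) = 20.0998
theta = atan2(-2, -20) = 185.7106 degrees

r = 20.0998, theta = 185.7106 degrees


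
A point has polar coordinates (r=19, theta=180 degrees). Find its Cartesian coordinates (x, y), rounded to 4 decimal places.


x = 19 * cos(180) = -19
y = 19 * sin(180) = 0

(-19, 0)


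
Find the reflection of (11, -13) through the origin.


Reflection through origin: (x, y) -> (-x, -y)
(11, -13) -> (-11, 13)

(-11, 13)


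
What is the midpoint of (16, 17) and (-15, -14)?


Midpoint = ((16+-15)/2, (17+-14)/2) = (0.5, 1.5)

(0.5, 1.5)


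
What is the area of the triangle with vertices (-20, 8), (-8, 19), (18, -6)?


Area = |x1(y2-y3) + x2(y3-y1) + x3(y1-y2)| / 2
= |-20*(19--6) + -8*(-6-8) + 18*(8-19)| / 2
= 293

293


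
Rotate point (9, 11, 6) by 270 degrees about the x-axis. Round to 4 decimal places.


x' = 9
y' = 11*cos(270) - 6*sin(270) = 6
z' = 11*sin(270) + 6*cos(270) = -11

(9, 6, -11)


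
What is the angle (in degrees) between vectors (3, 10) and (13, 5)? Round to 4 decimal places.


dot = 3*13 + 10*5 = 89
|u| = 10.4403, |v| = 13.9284
cos(angle) = 0.612
angle = 52.2632 degrees

52.2632 degrees


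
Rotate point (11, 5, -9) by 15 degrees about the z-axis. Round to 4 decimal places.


x' = 11*cos(15) - 5*sin(15) = 9.3311
y' = 11*sin(15) + 5*cos(15) = 7.6766
z' = -9

(9.3311, 7.6766, -9)


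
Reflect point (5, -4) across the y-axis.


Reflection across y-axis: (x, y) -> (-x, y)
(5, -4) -> (-5, -4)

(-5, -4)


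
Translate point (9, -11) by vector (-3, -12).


Translation: (x+dx, y+dy) = (9+-3, -11+-12) = (6, -23)

(6, -23)


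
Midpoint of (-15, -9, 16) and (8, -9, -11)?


Midpoint = ((-15+8)/2, (-9+-9)/2, (16+-11)/2) = (-3.5, -9, 2.5)

(-3.5, -9, 2.5)


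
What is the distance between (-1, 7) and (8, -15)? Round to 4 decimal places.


d = sqrt((8--1)^2 + (-15-7)^2) = 23.7697

23.7697


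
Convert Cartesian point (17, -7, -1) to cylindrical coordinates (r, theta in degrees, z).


r = sqrt(17^2 + (-7)^2) = 18.3848
theta = atan2(-7, 17) = 337.6199 deg
z = -1

r = 18.3848, theta = 337.6199 deg, z = -1


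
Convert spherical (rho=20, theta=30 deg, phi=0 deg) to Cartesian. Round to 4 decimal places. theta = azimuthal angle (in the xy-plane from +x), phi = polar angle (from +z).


x = 20 * sin(0) * cos(30) = 0
y = 20 * sin(0) * sin(30) = 0
z = 20 * cos(0) = 20

(0, 0, 20)


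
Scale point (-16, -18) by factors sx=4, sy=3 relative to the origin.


Scaling: (x*sx, y*sy) = (-16*4, -18*3) = (-64, -54)

(-64, -54)


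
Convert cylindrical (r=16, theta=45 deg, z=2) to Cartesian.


x = 16 * cos(45) = 11.3137
y = 16 * sin(45) = 11.3137
z = 2

(11.3137, 11.3137, 2)


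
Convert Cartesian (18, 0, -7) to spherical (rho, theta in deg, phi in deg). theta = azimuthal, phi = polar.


rho = sqrt(18^2 + 0^2 + (-7)^2) = 19.3132
theta = atan2(0, 18) = 0 deg
phi = acos(-7/19.3132) = 111.2505 deg

rho = 19.3132, theta = 0 deg, phi = 111.2505 deg


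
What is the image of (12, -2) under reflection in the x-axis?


Reflection across x-axis: (x, y) -> (x, -y)
(12, -2) -> (12, 2)

(12, 2)


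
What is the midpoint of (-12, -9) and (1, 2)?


Midpoint = ((-12+1)/2, (-9+2)/2) = (-5.5, -3.5)

(-5.5, -3.5)


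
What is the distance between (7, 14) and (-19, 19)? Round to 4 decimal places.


d = sqrt((-19-7)^2 + (19-14)^2) = 26.4764

26.4764


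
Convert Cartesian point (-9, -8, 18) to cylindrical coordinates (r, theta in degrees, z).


r = sqrt((-9)^2 + (-8)^2) = 12.0416
theta = atan2(-8, -9) = 221.6335 deg
z = 18

r = 12.0416, theta = 221.6335 deg, z = 18


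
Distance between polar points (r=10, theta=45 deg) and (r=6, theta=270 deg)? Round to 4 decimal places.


d = sqrt(r1^2 + r2^2 - 2*r1*r2*cos(t2-t1))
d = sqrt(10^2 + 6^2 - 2*10*6*cos(270-45)) = 14.8611

14.8611


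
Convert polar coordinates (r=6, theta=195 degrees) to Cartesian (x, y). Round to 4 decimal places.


x = 6 * cos(195) = -5.7956
y = 6 * sin(195) = -1.5529

(-5.7956, -1.5529)


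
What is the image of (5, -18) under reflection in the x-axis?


Reflection across x-axis: (x, y) -> (x, -y)
(5, -18) -> (5, 18)

(5, 18)


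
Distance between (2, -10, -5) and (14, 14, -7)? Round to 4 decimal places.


d = sqrt((14-2)^2 + (14--10)^2 + (-7--5)^2) = 26.9072

26.9072


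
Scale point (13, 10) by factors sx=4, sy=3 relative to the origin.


Scaling: (x*sx, y*sy) = (13*4, 10*3) = (52, 30)

(52, 30)


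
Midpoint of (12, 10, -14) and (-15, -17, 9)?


Midpoint = ((12+-15)/2, (10+-17)/2, (-14+9)/2) = (-1.5, -3.5, -2.5)

(-1.5, -3.5, -2.5)


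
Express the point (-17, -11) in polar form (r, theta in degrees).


r = sqrt((-17)^2 + (-11)^2) = 20.2485
theta = atan2(-11, -17) = 212.9052 degrees

r = 20.2485, theta = 212.9052 degrees


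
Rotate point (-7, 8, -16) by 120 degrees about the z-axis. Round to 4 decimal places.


x' = -7*cos(120) - 8*sin(120) = -3.4282
y' = -7*sin(120) + 8*cos(120) = -10.0622
z' = -16

(-3.4282, -10.0622, -16)


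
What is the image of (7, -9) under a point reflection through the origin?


Reflection through origin: (x, y) -> (-x, -y)
(7, -9) -> (-7, 9)

(-7, 9)


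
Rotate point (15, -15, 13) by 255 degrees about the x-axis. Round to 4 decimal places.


x' = 15
y' = -15*cos(255) - 13*sin(255) = 16.4393
z' = -15*sin(255) + 13*cos(255) = 11.1242

(15, 16.4393, 11.1242)


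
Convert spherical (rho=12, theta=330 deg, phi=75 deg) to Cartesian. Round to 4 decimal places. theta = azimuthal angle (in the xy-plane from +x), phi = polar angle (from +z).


x = 12 * sin(75) * cos(330) = 10.0382
y = 12 * sin(75) * sin(330) = -5.7956
z = 12 * cos(75) = 3.1058

(10.0382, -5.7956, 3.1058)


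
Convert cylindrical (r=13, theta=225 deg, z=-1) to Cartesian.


x = 13 * cos(225) = -9.1924
y = 13 * sin(225) = -9.1924
z = -1

(-9.1924, -9.1924, -1)


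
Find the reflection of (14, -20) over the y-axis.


Reflection across y-axis: (x, y) -> (-x, y)
(14, -20) -> (-14, -20)

(-14, -20)


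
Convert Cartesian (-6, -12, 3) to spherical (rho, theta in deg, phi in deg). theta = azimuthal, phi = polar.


rho = sqrt((-6)^2 + (-12)^2 + 3^2) = 13.7477
theta = atan2(-12, -6) = 243.4349 deg
phi = acos(3/13.7477) = 77.3956 deg

rho = 13.7477, theta = 243.4349 deg, phi = 77.3956 deg


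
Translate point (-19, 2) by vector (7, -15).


Translation: (x+dx, y+dy) = (-19+7, 2+-15) = (-12, -13)

(-12, -13)


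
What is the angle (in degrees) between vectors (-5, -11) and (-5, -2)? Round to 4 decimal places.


dot = -5*-5 + -11*-2 = 47
|u| = 12.083, |v| = 5.3852
cos(angle) = 0.7223
angle = 43.7546 degrees

43.7546 degrees


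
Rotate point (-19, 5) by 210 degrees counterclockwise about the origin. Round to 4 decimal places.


x' = -19*cos(210) - 5*sin(210) = 18.9545
y' = -19*sin(210) + 5*cos(210) = 5.1699

(18.9545, 5.1699)


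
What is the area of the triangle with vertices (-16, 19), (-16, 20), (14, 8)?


Area = |x1(y2-y3) + x2(y3-y1) + x3(y1-y2)| / 2
= |-16*(20-8) + -16*(8-19) + 14*(19-20)| / 2
= 15

15


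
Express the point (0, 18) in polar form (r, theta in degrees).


r = sqrt(0^2 + 18^2) = 18
theta = atan2(18, 0) = 90 degrees

r = 18, theta = 90 degrees


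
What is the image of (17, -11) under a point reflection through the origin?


Reflection through origin: (x, y) -> (-x, -y)
(17, -11) -> (-17, 11)

(-17, 11)


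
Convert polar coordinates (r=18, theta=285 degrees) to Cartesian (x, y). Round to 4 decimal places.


x = 18 * cos(285) = 4.6587
y = 18 * sin(285) = -17.3867

(4.6587, -17.3867)


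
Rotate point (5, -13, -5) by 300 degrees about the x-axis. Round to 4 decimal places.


x' = 5
y' = -13*cos(300) - -5*sin(300) = -10.8301
z' = -13*sin(300) + -5*cos(300) = 8.7583

(5, -10.8301, 8.7583)


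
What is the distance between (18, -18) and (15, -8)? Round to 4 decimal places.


d = sqrt((15-18)^2 + (-8--18)^2) = 10.4403

10.4403


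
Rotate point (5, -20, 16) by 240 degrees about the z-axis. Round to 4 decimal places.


x' = 5*cos(240) - -20*sin(240) = -19.8205
y' = 5*sin(240) + -20*cos(240) = 5.6699
z' = 16

(-19.8205, 5.6699, 16)


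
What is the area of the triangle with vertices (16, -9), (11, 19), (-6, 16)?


Area = |x1(y2-y3) + x2(y3-y1) + x3(y1-y2)| / 2
= |16*(19-16) + 11*(16--9) + -6*(-9-19)| / 2
= 245.5

245.5


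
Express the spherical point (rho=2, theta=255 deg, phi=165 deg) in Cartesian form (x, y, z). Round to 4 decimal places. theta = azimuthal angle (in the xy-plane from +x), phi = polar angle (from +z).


x = 2 * sin(165) * cos(255) = -0.134
y = 2 * sin(165) * sin(255) = -0.5
z = 2 * cos(165) = -1.9319

(-0.134, -0.5, -1.9319)


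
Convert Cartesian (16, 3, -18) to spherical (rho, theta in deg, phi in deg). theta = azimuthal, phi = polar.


rho = sqrt(16^2 + 3^2 + (-18)^2) = 24.2693
theta = atan2(3, 16) = 10.6197 deg
phi = acos(-18/24.2693) = 137.8745 deg

rho = 24.2693, theta = 10.6197 deg, phi = 137.8745 deg


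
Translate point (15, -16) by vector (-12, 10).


Translation: (x+dx, y+dy) = (15+-12, -16+10) = (3, -6)

(3, -6)


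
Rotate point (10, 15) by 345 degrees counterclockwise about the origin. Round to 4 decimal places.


x' = 10*cos(345) - 15*sin(345) = 13.5415
y' = 10*sin(345) + 15*cos(345) = 11.9007

(13.5415, 11.9007)


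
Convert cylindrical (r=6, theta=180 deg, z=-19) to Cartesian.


x = 6 * cos(180) = -6
y = 6 * sin(180) = 0
z = -19

(-6, 0, -19)


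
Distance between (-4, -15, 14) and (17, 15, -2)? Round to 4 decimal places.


d = sqrt((17--4)^2 + (15--15)^2 + (-2-14)^2) = 39.9625

39.9625


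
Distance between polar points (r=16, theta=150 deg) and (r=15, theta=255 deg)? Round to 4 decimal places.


d = sqrt(r1^2 + r2^2 - 2*r1*r2*cos(t2-t1))
d = sqrt(16^2 + 15^2 - 2*16*15*cos(255-150)) = 24.6015

24.6015
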